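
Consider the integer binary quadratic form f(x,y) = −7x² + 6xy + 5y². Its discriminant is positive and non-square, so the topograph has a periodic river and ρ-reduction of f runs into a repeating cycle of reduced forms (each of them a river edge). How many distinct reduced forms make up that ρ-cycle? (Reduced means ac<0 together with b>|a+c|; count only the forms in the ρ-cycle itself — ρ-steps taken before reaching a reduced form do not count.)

D = 176, ⌊√D⌋ = 13
river: ρ → (5,4,-8)
river: ρ → (-8,12,1)
river: ρ → (1,12,-8)
river: ρ → (-8,4,5)
river: ρ → (5,6,-7)
river: ρ → (-7,8,4)
river: ρ → (4,8,-7)
river: ρ → (-7,6,5)
ρ-cycle length = 8 (tail of 0 descent steps not counted)

8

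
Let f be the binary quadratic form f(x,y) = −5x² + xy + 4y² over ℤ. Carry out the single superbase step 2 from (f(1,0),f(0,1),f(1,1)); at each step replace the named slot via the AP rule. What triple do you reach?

start (-5,4,0) = (f(1,0),f(0,1),f(1,1))
replace slot 2: 2·((-5)+0) − 4 = -14 → (-5,-14,0)

-5,-14,0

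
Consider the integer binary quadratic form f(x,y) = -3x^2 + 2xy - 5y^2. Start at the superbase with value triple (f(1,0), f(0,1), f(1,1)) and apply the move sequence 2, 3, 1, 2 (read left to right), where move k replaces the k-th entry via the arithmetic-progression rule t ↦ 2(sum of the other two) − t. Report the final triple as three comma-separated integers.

start (-3,-5,-6) = (f(1,0),f(0,1),f(1,1))
replace slot 2: 2·((-3)+(-6)) − (-5) = -13 → (-3,-13,-6)
replace slot 3: 2·((-3)+(-13)) − (-6) = -26 → (-3,-13,-26)
replace slot 1: 2·((-13)+(-26)) − (-3) = -75 → (-75,-13,-26)
replace slot 2: 2·((-75)+(-26)) − (-13) = -189 → (-75,-189,-26)

-75,-189,-26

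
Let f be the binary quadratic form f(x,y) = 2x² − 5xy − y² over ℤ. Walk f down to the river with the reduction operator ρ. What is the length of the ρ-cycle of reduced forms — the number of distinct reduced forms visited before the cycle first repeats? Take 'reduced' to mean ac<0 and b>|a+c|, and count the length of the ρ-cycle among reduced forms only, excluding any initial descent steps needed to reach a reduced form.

D = 33, ⌊√D⌋ = 5
descent: ρ → (-1,5,2)  [lands on river]
river: ρ → (2,3,-3)
river: ρ → (-3,3,2)
river: ρ → (2,5,-1)
ρ-cycle length = 4 (tail of 1 descent step not counted)

4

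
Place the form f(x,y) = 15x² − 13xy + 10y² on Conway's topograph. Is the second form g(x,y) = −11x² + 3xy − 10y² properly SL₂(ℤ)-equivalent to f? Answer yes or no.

D₁ = -431, D₂ = -431
f: flip: (15,-13,10)→(10,13,15)
f: translate: b→-7 (≡13 mod 20), so (10,13,15)→(10,-7,12)
f: reduced (well bottom): (10,-7,12) with a≤c, −a<b≤a
g is negative-definite; reduce −g:
−g: flip: (11,-3,10)→(10,3,11)
−g: reduced (well bottom): (10,3,11) with a≤c, −a<b≤a
flip sign back: reduced form of g is (-10,-3,-11)
reduced forms (10, -7, 12) vs (-10, -3, -11) ⇒ inequivalent

no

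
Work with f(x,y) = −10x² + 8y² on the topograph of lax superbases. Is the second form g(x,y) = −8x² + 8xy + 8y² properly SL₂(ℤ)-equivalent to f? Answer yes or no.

D₁ = 320, D₂ = 320
river cycle of f (length 2): (8, 16, -2), (-2, 16, 8)
river cycle of g (length 2): (8, 8, -8), (-8, 8, 8)
cycles differ ⇒ inequivalent

no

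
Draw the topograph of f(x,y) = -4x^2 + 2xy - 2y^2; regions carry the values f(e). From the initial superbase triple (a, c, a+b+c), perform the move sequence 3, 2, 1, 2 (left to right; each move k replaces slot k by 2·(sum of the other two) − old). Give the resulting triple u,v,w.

start (-4,-2,-4) = (f(1,0),f(0,1),f(1,1))
replace slot 3: 2·((-4)+(-2)) − (-4) = -8 → (-4,-2,-8)
replace slot 2: 2·((-4)+(-8)) − (-2) = -22 → (-4,-22,-8)
replace slot 1: 2·((-22)+(-8)) − (-4) = -56 → (-56,-22,-8)
replace slot 2: 2·((-56)+(-8)) − (-22) = -106 → (-56,-106,-8)

-56,-106,-8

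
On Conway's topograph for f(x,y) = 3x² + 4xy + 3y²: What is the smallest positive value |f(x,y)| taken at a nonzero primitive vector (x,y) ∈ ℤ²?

translate: b→-2 (≡4 mod 6), so (3,4,3)→(3,-2,2)
flip: (3,-2,2)→(2,2,3)
reduced (well bottom): (2,2,3) with a≤c, −a<b≤a
well minimum = a = 2

2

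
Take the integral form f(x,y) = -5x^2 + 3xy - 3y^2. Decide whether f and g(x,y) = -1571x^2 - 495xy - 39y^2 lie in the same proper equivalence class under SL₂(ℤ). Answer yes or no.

D₁ = -51, D₂ = -51
f is negative-definite; reduce −f:
−f: flip: (5,-3,3)→(3,3,5)
−f: reduced (well bottom): (3,3,5) with a≤c, −a<b≤a
flip sign back: reduced form of f is (-3,-3,-5)
g is negative-definite; reduce −g:
−g: flip: (1571,495,39)→(39,-495,1571)
−g: translate: b→-27 (≡-495 mod 78), so (39,-495,1571)→(39,-27,5)
−g: flip: (39,-27,5)→(5,27,39)
−g: translate: b→-3 (≡27 mod 10), so (5,27,39)→(5,-3,3)
−g: flip: (5,-3,3)→(3,3,5)
−g: reduced (well bottom): (3,3,5) with a≤c, −a<b≤a
flip sign back: reduced form of g is (-3,-3,-5)
reduced forms (-3, -3, -5) vs (-3, -3, -5) ⇒ equivalent

yes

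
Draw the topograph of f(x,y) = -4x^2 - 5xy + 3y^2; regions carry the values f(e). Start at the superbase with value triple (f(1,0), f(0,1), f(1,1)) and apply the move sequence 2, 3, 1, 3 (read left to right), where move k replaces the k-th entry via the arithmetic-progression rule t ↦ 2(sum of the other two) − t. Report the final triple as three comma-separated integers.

start (-4,3,-6) = (f(1,0),f(0,1),f(1,1))
replace slot 2: 2·((-4)+(-6)) − 3 = -23 → (-4,-23,-6)
replace slot 3: 2·((-4)+(-23)) − (-6) = -48 → (-4,-23,-48)
replace slot 1: 2·((-23)+(-48)) − (-4) = -138 → (-138,-23,-48)
replace slot 3: 2·((-138)+(-23)) − (-48) = -274 → (-138,-23,-274)

-138,-23,-274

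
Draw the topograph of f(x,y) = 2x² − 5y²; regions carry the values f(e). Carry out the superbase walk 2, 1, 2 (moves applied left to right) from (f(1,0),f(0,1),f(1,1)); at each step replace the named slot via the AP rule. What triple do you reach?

start (2,-5,-3) = (f(1,0),f(0,1),f(1,1))
replace slot 2: 2·(2+(-3)) − (-5) = 3 → (2,3,-3)
replace slot 1: 2·(3+(-3)) − 2 = -2 → (-2,3,-3)
replace slot 2: 2·((-2)+(-3)) − 3 = -13 → (-2,-13,-3)

-2,-13,-3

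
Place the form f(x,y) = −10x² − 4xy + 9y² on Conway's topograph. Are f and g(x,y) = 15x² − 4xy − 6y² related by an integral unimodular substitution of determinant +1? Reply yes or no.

D₁ = 376, D₂ = 376
river cycle of f (length 16): (9, 4, -10), (-10, 16, 3), (3, 14, -15), (-15, 16, 2), (2, 16, -15), (-15, 14, 3), (3, 16, -10), (-10, 4, 9), (9, 14, -5), (-5, 16, 6), … (6 more)
river cycle of g (length 16): (-6, 16, 5), (5, 14, -9), (-9, 4, 10), (10, 16, -3), (-3, 14, 15), (15, 16, -2), (-2, 16, 15), (15, 14, -3), (-3, 16, 10), (10, 4, -9), … (6 more)
cycles differ ⇒ inequivalent

no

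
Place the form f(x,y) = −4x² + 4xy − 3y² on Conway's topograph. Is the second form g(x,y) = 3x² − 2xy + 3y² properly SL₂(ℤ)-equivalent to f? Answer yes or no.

D₁ = -32, D₂ = -32
f is negative-definite; reduce −f:
−f: translate: b→4 (≡-4 mod 8), so (4,-4,3)→(4,4,3)
−f: flip: (4,4,3)→(3,-4,4)
−f: translate: b→2 (≡-4 mod 6), so (3,-4,4)→(3,2,3)
−f: reduced (well bottom): (3,2,3) with a≤c, −a<b≤a
flip sign back: reduced form of f is (-3,-2,-3)
g: flip: (3,-2,3)→(3,2,3)
g: reduced (well bottom): (3,2,3) with a≤c, −a<b≤a
reduced forms (-3, -2, -3) vs (3, 2, 3) ⇒ inequivalent

no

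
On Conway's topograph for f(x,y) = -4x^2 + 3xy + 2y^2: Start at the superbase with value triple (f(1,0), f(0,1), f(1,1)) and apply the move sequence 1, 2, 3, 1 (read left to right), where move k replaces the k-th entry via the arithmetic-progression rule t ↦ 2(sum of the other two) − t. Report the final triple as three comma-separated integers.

start (-4,2,1) = (f(1,0),f(0,1),f(1,1))
replace slot 1: 2·(2+1) − (-4) = 10 → (10,2,1)
replace slot 2: 2·(10+1) − 2 = 20 → (10,20,1)
replace slot 3: 2·(10+20) − 1 = 59 → (10,20,59)
replace slot 1: 2·(20+59) − 10 = 148 → (148,20,59)

148,20,59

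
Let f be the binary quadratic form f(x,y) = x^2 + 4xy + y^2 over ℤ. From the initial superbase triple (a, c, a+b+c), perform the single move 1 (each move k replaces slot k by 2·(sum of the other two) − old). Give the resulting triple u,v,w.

start (1,1,6) = (f(1,0),f(0,1),f(1,1))
replace slot 1: 2·(1+6) − 1 = 13 → (13,1,6)

13,1,6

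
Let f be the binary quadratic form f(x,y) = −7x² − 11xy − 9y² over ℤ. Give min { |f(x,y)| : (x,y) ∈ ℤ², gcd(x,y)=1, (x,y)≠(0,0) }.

translate: b→-3 (≡11 mod 14), so (7,11,9)→(7,-3,5)
flip: (7,-3,5)→(5,3,7)
reduced (well bottom): (5,3,7) with a≤c, −a<b≤a
well minimum |f| = |-5| = 5 (negative-definite)

5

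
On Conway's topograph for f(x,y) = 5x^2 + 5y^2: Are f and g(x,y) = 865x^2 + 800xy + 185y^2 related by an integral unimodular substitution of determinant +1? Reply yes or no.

D₁ = -100, D₂ = -100
f: reduced (well bottom): (5,0,5) with a≤c, −a<b≤a
g: flip: (865,800,185)→(185,-800,865)
g: translate: b→-60 (≡-800 mod 370), so (185,-800,865)→(185,-60,5)
g: flip: (185,-60,5)→(5,60,185)
g: translate: b→0 (≡60 mod 10), so (5,60,185)→(5,0,5)
g: reduced (well bottom): (5,0,5) with a≤c, −a<b≤a
reduced forms (5, 0, 5) vs (5, 0, 5) ⇒ equivalent

yes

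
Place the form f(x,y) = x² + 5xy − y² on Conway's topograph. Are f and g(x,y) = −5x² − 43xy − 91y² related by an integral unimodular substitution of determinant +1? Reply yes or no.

D₁ = 29, D₂ = 29
river cycle of f (length 2): (-1, 5, 1), (1, 5, -1)
river cycle of g (length 2): (1, 5, -1), (-1, 5, 1)
cycles coincide ⇒ equivalent

yes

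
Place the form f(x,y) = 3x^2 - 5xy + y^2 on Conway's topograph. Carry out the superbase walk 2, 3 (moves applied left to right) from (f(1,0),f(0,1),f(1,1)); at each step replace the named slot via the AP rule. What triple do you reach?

start (3,1,-1) = (f(1,0),f(0,1),f(1,1))
replace slot 2: 2·(3+(-1)) − 1 = 3 → (3,3,-1)
replace slot 3: 2·(3+3) − (-1) = 13 → (3,3,13)

3,3,13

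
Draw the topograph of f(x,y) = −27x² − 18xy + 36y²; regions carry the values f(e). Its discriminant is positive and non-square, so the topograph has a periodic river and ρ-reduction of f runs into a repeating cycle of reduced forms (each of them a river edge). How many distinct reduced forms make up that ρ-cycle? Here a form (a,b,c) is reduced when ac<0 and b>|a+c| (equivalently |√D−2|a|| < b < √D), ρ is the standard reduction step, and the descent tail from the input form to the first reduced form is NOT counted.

D = 4212, ⌊√D⌋ = 64
descent: ρ → (36,18,-27)  [lands on river]
river: ρ → (-27,36,27)
river: ρ → (27,18,-36)
river: ρ → (-36,54,9)
river: ρ → (9,54,-36)
river: ρ → (-36,18,27)
river: ρ → (27,36,-27)
river: ρ → (-27,18,36)
river: ρ → (36,54,-9)
river: ρ → (-9,54,36)
ρ-cycle length = 10 (tail of 1 descent step not counted)

10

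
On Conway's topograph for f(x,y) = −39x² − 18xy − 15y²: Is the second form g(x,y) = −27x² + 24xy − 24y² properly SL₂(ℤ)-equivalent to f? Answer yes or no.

D₁ = -2016, D₂ = -2016
f is negative-definite; reduce −f:
−f: flip: (39,18,15)→(15,-18,39)
−f: translate: b→12 (≡-18 mod 30), so (15,-18,39)→(15,12,36)
−f: reduced (well bottom): (15,12,36) with a≤c, −a<b≤a
flip sign back: reduced form of f is (-15,-12,-36)
g is negative-definite; reduce −g:
−g: flip: (27,-24,24)→(24,24,27)
−g: reduced (well bottom): (24,24,27) with a≤c, −a<b≤a
flip sign back: reduced form of g is (-24,-24,-27)
reduced forms (-15, -12, -36) vs (-24, -24, -27) ⇒ inequivalent

no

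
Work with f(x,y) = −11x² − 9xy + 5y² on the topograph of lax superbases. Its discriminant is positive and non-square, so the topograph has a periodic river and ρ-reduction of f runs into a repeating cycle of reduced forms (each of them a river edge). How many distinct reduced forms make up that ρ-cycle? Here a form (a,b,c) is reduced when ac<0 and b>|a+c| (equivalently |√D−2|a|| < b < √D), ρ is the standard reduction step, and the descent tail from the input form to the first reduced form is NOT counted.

D = 301, ⌊√D⌋ = 17
descent: ρ → (5,9,-11)  [lands on river]
river: ρ → (-11,13,3)
river: ρ → (3,17,-1)
river: ρ → (-1,17,3)
river: ρ → (3,13,-11)
river: ρ → (-11,9,5)
river: ρ → (5,11,-9)
river: ρ → (-9,7,7)
river: ρ → (7,7,-9)
river: ρ → (-9,11,5)
ρ-cycle length = 10 (tail of 1 descent step not counted)

10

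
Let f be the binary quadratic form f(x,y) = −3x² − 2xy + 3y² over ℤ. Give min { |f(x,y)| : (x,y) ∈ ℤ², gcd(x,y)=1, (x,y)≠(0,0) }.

descent: ρ → (3,2,-3)  [lands on river]
river: ρ → (-3,4,2)
river: ρ → (2,4,-3)
river: ρ → (-3,2,3)
river: ρ → (3,4,-2)
river: ρ → (-2,4,3)
closes: descent 1, river 6
min |a| on river = 2

2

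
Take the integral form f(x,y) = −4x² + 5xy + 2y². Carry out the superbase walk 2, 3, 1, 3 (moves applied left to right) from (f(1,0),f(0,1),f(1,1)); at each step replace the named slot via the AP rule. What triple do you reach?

start (-4,2,3) = (f(1,0),f(0,1),f(1,1))
replace slot 2: 2·((-4)+3) − 2 = -4 → (-4,-4,3)
replace slot 3: 2·((-4)+(-4)) − 3 = -19 → (-4,-4,-19)
replace slot 1: 2·((-4)+(-19)) − (-4) = -42 → (-42,-4,-19)
replace slot 3: 2·((-42)+(-4)) − (-19) = -73 → (-42,-4,-73)

-42,-4,-73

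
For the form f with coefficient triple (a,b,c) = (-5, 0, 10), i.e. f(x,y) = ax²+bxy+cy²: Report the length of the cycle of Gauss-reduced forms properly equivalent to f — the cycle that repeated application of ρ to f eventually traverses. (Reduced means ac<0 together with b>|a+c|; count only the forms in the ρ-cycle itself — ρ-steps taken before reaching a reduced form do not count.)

D = 200, ⌊√D⌋ = 14
descent: ρ → (10,0,-5)
descent: ρ → (-5,10,5)  [lands on river]
river: ρ → (5,10,-5)
ρ-cycle length = 2 (tail of 2 descent steps not counted)

2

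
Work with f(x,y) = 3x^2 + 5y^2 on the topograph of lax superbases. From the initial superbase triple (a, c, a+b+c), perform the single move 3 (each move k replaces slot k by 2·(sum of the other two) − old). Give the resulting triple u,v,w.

start (3,5,8) = (f(1,0),f(0,1),f(1,1))
replace slot 3: 2·(3+5) − 8 = 8 → (3,5,8)

3,5,8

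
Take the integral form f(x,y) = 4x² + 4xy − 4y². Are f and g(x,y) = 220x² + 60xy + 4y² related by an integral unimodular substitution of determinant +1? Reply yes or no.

D₁ = 80, D₂ = 80
river cycle of f (length 2): (-4, 4, 4), (4, 4, -4)
river cycle of g (length 2): (4, 4, -4), (-4, 4, 4)
cycles coincide ⇒ equivalent

yes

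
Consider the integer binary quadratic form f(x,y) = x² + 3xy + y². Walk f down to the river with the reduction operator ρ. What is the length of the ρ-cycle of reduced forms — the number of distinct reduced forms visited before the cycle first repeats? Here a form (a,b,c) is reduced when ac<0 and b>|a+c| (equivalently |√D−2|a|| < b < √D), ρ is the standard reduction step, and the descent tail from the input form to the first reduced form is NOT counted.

D = 5, ⌊√D⌋ = 2
descent: ρ → (1,1,-1)  [lands on river]
river: ρ → (-1,1,1)
ρ-cycle length = 2 (tail of 1 descent step not counted)

2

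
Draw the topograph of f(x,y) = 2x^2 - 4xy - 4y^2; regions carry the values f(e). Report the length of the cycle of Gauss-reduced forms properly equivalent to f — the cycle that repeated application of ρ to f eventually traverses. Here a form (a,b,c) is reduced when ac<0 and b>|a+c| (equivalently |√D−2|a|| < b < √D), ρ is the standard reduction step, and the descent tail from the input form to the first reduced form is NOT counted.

D = 48, ⌊√D⌋ = 6
descent: ρ → (-4,4,2)  [lands on river]
river: ρ → (2,4,-4)
ρ-cycle length = 2 (tail of 1 descent step not counted)

2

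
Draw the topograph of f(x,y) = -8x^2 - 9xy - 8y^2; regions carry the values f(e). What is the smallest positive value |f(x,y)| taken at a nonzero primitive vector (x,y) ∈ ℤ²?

translate: b→-7 (≡9 mod 16), so (8,9,8)→(8,-7,7)
flip: (8,-7,7)→(7,7,8)
reduced (well bottom): (7,7,8) with a≤c, −a<b≤a
well minimum |f| = |-7| = 7 (negative-definite)

7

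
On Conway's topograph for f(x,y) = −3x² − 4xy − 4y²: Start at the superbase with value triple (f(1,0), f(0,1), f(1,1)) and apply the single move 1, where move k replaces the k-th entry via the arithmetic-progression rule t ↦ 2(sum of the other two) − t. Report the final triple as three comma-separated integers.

start (-3,-4,-11) = (f(1,0),f(0,1),f(1,1))
replace slot 1: 2·((-4)+(-11)) − (-3) = -27 → (-27,-4,-11)

-27,-4,-11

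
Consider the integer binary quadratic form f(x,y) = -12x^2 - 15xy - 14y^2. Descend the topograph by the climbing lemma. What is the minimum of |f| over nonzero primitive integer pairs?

translate: b→-9 (≡15 mod 24), so (12,15,14)→(12,-9,11)
flip: (12,-9,11)→(11,9,12)
reduced (well bottom): (11,9,12) with a≤c, −a<b≤a
well minimum |f| = |-11| = 11 (negative-definite)

11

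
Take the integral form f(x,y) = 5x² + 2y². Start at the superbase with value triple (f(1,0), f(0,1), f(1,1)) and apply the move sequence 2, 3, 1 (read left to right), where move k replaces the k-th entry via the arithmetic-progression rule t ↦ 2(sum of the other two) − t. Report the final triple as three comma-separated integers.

start (5,2,7) = (f(1,0),f(0,1),f(1,1))
replace slot 2: 2·(5+7) − 2 = 22 → (5,22,7)
replace slot 3: 2·(5+22) − 7 = 47 → (5,22,47)
replace slot 1: 2·(22+47) − 5 = 133 → (133,22,47)

133,22,47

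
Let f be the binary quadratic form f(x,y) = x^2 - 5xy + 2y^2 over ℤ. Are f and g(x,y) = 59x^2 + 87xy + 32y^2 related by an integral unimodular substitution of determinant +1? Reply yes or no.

D₁ = 17, D₂ = 17
river cycle of f (length 6): (2, 1, -2), (-2, 3, 1), (1, 3, -2), (-2, 1, 2), (2, 3, -1), (-1, 3, 2)
river cycle of g (length 6): (-1, 3, 2), (2, 1, -2), (-2, 3, 1), (1, 3, -2), (-2, 1, 2), (2, 3, -1)
cycles coincide ⇒ equivalent

yes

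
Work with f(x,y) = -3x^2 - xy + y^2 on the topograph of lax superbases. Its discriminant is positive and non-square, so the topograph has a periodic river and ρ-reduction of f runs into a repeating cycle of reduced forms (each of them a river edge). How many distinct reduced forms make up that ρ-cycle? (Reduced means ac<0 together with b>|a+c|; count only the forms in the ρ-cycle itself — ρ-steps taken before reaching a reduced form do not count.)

D = 13, ⌊√D⌋ = 3
descent: ρ → (1,3,-1)  [lands on river]
river: ρ → (-1,3,1)
ρ-cycle length = 2 (tail of 1 descent step not counted)

2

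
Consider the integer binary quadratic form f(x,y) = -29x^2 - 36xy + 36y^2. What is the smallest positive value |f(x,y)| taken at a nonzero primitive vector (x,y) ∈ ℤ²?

descent: ρ → (36,36,-29)  [lands on river]
river: ρ → (-29,22,43)
river: ρ → (43,64,-8)
river: ρ → (-8,64,43)
river: ρ → (43,22,-29)
river: ρ → (-29,36,36)
closes: descent 1, river 6
min |a| on river = 8

8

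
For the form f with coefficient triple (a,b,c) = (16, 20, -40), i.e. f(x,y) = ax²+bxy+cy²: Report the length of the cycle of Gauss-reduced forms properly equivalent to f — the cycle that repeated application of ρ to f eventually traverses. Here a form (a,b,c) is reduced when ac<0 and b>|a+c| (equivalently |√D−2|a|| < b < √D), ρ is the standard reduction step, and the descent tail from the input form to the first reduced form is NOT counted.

D = 2960, ⌊√D⌋ = 54
descent: ρ → (-40,-20,16)
descent: ρ → (16,52,-4)  [lands on river]
river: ρ → (-4,52,16)
river: ρ → (16,44,-16)
river: ρ → (-16,52,4)
river: ρ → (4,52,-16)
river: ρ → (-16,44,16)
ρ-cycle length = 6 (tail of 2 descent steps not counted)

6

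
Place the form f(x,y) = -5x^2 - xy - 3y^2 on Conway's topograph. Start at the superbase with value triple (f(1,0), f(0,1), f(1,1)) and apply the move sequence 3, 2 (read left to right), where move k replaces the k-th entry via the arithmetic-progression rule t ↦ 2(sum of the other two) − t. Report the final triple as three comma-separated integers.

start (-5,-3,-9) = (f(1,0),f(0,1),f(1,1))
replace slot 3: 2·((-5)+(-3)) − (-9) = -7 → (-5,-3,-7)
replace slot 2: 2·((-5)+(-7)) − (-3) = -21 → (-5,-21,-7)

-5,-21,-7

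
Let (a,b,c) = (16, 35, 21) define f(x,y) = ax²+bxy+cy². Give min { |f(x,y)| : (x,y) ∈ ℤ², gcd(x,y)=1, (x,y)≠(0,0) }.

translate: b→3 (≡35 mod 32), so (16,35,21)→(16,3,2)
flip: (16,3,2)→(2,-3,16)
translate: b→1 (≡-3 mod 4), so (2,-3,16)→(2,1,15)
reduced (well bottom): (2,1,15) with a≤c, −a<b≤a
well minimum = a = 2

2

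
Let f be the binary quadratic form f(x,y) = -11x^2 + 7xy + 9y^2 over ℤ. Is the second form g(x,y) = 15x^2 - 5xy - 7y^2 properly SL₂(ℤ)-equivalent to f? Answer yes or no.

D₁ = 445, D₂ = 445
river cycle of f (length 10): (9, 11, -9), (-9, 7, 11), (11, 15, -5), (-5, 15, 11), (11, 7, -9), (-9, 11, 9), (9, 7, -11), (-11, 15, 5), (5, 15, -11), (-11, 7, 9)
river cycle of g (length 6): (-7, 19, 3), (3, 17, -13), (-13, 9, 7), (7, 19, -3), (-3, 17, 13), (13, 9, -7)
cycles differ ⇒ inequivalent

no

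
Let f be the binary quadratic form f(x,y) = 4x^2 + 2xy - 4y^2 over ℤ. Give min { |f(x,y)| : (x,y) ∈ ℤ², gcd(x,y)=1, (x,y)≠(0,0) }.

river: ρ → (-4,6,2)
river: ρ → (2,6,-4)
river: ρ → (-4,2,4)
river: ρ → (4,6,-2)
river: ρ → (-2,6,4)
river: ρ → (4,2,-4)
closes: descent 0, river 6
min |a| on river = 2

2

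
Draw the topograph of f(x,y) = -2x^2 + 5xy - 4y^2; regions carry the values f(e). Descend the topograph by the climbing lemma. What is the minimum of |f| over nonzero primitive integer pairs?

translate: b→-1 (≡-5 mod 4), so (2,-5,4)→(2,-1,1)
flip: (2,-1,1)→(1,1,2)
reduced (well bottom): (1,1,2) with a≤c, −a<b≤a
well minimum |f| = |-1| = 1 (negative-definite)

1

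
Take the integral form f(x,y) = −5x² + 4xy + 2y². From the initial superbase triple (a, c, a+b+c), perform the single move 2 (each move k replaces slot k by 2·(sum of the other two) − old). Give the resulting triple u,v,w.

start (-5,2,1) = (f(1,0),f(0,1),f(1,1))
replace slot 2: 2·((-5)+1) − 2 = -10 → (-5,-10,1)

-5,-10,1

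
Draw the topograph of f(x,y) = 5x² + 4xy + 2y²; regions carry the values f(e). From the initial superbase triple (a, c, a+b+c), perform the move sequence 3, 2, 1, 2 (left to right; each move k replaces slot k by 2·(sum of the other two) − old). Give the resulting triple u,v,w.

start (5,2,11) = (f(1,0),f(0,1),f(1,1))
replace slot 3: 2·(5+2) − 11 = 3 → (5,2,3)
replace slot 2: 2·(5+3) − 2 = 14 → (5,14,3)
replace slot 1: 2·(14+3) − 5 = 29 → (29,14,3)
replace slot 2: 2·(29+3) − 14 = 50 → (29,50,3)

29,50,3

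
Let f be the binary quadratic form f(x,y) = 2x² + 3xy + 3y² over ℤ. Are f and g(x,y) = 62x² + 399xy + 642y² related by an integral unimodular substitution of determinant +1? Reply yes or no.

D₁ = -15, D₂ = -15
f: translate: b→-1 (≡3 mod 4), so (2,3,3)→(2,-1,2)
f: flip: (2,-1,2)→(2,1,2)
f: reduced (well bottom): (2,1,2) with a≤c, −a<b≤a
g: translate: b→27 (≡399 mod 124), so (62,399,642)→(62,27,3)
g: flip: (62,27,3)→(3,-27,62)
g: translate: b→3 (≡-27 mod 6), so (3,-27,62)→(3,3,2)
g: flip: (3,3,2)→(2,-3,3)
g: translate: b→1 (≡-3 mod 4), so (2,-3,3)→(2,1,2)
g: reduced (well bottom): (2,1,2) with a≤c, −a<b≤a
reduced forms (2, 1, 2) vs (2, 1, 2) ⇒ equivalent

yes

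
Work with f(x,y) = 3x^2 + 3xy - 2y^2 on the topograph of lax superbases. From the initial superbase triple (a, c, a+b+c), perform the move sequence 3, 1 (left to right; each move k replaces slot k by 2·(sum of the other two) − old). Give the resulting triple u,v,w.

start (3,-2,4) = (f(1,0),f(0,1),f(1,1))
replace slot 3: 2·(3+(-2)) − 4 = -2 → (3,-2,-2)
replace slot 1: 2·((-2)+(-2)) − 3 = -11 → (-11,-2,-2)

-11,-2,-2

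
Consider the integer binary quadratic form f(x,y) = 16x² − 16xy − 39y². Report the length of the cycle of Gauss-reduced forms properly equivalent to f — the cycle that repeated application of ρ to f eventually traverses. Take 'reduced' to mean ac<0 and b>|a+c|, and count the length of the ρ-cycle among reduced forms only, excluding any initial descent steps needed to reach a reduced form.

D = 2752, ⌊√D⌋ = 52
descent: ρ → (-39,16,16)
descent: ρ → (16,48,-7)  [lands on river]
river: ρ → (-7,50,9)
river: ρ → (9,40,-32)
river: ρ → (-32,24,17)
river: ρ → (17,44,-12)
river: ρ → (-12,52,1)
river: ρ → (1,52,-12)
river: ρ → (-12,44,17)
river: ρ → (17,24,-32)
river: ρ → (-32,40,9)
river: ρ → (9,50,-7)
river: ρ → (-7,48,16)
ρ-cycle length = 12 (tail of 2 descent steps not counted)

12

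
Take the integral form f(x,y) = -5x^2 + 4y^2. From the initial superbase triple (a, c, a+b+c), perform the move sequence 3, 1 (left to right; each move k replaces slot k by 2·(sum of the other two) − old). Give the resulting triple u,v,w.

start (-5,4,-1) = (f(1,0),f(0,1),f(1,1))
replace slot 3: 2·((-5)+4) − (-1) = -1 → (-5,4,-1)
replace slot 1: 2·(4+(-1)) − (-5) = 11 → (11,4,-1)

11,4,-1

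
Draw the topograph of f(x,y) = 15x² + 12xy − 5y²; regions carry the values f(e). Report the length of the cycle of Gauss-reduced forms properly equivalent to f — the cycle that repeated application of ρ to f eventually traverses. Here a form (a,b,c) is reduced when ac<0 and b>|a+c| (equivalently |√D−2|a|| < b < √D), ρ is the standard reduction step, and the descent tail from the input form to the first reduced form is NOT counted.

D = 444, ⌊√D⌋ = 21
river: ρ → (-5,18,6)
river: ρ → (6,18,-5)
river: ρ → (-5,12,15)
river: ρ → (15,18,-2)
river: ρ → (-2,18,15)
river: ρ → (15,12,-5)
ρ-cycle length = 6 (tail of 0 descent steps not counted)

6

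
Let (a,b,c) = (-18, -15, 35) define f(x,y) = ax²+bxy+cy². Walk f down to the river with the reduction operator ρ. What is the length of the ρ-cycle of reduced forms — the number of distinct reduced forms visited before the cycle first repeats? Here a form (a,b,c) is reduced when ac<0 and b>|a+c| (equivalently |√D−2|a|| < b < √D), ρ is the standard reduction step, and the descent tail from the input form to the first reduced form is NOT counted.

D = 2745, ⌊√D⌋ = 52
descent: ρ → (35,15,-18)
descent: ρ → (-18,21,32)  [lands on river]
river: ρ → (32,43,-7)
river: ρ → (-7,41,38)
river: ρ → (38,35,-10)
river: ρ → (-10,45,18)
river: ρ → (18,27,-28)
river: ρ → (-28,29,17)
river: ρ → (17,39,-18)
river: ρ → (-18,33,23)
river: ρ → (23,13,-28)
river: ρ → (-28,43,8)
river: ρ → (8,37,-43)
river: ρ → (-43,49,2)
river: ρ → (2,51,-18)
ρ-cycle length = 14 (tail of 2 descent steps not counted)

14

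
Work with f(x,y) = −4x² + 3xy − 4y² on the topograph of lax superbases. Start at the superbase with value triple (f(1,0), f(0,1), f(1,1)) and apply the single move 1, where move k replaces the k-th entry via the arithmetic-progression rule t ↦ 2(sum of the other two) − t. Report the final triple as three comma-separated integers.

start (-4,-4,-5) = (f(1,0),f(0,1),f(1,1))
replace slot 1: 2·((-4)+(-5)) − (-4) = -14 → (-14,-4,-5)

-14,-4,-5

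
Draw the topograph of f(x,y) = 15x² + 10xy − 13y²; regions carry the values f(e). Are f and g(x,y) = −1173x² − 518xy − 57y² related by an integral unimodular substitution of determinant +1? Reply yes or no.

D₁ = 880, D₂ = 880
river cycle of f (length 6): (-13, 16, 12), (12, 8, -17), (-17, 26, 3), (3, 28, -8), (-8, 20, 15), (15, 10, -13)
river cycle of g (length 6): (-8, 20, 15), (15, 10, -13), (-13, 16, 12), (12, 8, -17), (-17, 26, 3), (3, 28, -8)
cycles coincide ⇒ equivalent

yes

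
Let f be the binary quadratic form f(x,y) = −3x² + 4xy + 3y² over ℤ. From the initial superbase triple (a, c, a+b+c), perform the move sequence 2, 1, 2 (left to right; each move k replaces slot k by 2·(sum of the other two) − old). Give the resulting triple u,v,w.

start (-3,3,4) = (f(1,0),f(0,1),f(1,1))
replace slot 2: 2·((-3)+4) − 3 = -1 → (-3,-1,4)
replace slot 1: 2·((-1)+4) − (-3) = 9 → (9,-1,4)
replace slot 2: 2·(9+4) − (-1) = 27 → (9,27,4)

9,27,4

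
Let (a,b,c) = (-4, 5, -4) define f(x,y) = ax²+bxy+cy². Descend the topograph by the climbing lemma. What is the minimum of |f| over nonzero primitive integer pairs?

translate: b→3 (≡-5 mod 8), so (4,-5,4)→(4,3,3)
flip: (4,3,3)→(3,-3,4)
translate: b→3 (≡-3 mod 6), so (3,-3,4)→(3,3,4)
reduced (well bottom): (3,3,4) with a≤c, −a<b≤a
well minimum |f| = |-3| = 3 (negative-definite)

3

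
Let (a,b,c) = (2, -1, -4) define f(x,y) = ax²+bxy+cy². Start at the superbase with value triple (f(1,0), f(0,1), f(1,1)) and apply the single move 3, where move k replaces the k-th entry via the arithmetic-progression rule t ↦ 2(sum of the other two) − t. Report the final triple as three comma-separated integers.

start (2,-4,-3) = (f(1,0),f(0,1),f(1,1))
replace slot 3: 2·(2+(-4)) − (-3) = -1 → (2,-4,-1)

2,-4,-1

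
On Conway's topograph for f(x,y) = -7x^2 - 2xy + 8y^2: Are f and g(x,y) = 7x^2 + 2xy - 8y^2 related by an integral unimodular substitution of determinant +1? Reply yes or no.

D₁ = 228, D₂ = 228
river cycle of f (length 6): (8, 2, -7), (-7, 12, 3), (3, 12, -7), (-7, 2, 8), (8, 14, -1), (-1, 14, 8)
river cycle of g (length 6): (-8, 14, 1), (1, 14, -8), (-8, 2, 7), (7, 12, -3), (-3, 12, 7), (7, 2, -8)
cycles differ ⇒ inequivalent

no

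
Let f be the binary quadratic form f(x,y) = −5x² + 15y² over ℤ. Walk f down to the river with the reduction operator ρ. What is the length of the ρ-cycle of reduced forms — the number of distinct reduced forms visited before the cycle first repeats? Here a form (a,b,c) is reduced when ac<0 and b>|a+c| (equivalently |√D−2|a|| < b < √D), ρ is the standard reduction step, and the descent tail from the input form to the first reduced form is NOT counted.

D = 300, ⌊√D⌋ = 17
descent: ρ → (15,0,-5)
descent: ρ → (-5,10,10)  [lands on river]
river: ρ → (10,10,-5)
ρ-cycle length = 2 (tail of 2 descent steps not counted)

2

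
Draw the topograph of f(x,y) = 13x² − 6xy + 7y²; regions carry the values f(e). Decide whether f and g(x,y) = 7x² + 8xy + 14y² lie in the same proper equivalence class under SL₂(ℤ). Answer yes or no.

D₁ = -328, D₂ = -328
f: flip: (13,-6,7)→(7,6,13)
f: reduced (well bottom): (7,6,13) with a≤c, −a<b≤a
g: translate: b→-6 (≡8 mod 14), so (7,8,14)→(7,-6,13)
g: reduced (well bottom): (7,-6,13) with a≤c, −a<b≤a
reduced forms (7, 6, 13) vs (7, -6, 13) ⇒ inequivalent

no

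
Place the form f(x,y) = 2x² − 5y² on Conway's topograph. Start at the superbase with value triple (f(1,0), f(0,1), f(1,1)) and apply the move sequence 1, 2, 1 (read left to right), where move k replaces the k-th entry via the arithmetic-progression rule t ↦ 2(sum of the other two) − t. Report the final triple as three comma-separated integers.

start (2,-5,-3) = (f(1,0),f(0,1),f(1,1))
replace slot 1: 2·((-5)+(-3)) − 2 = -18 → (-18,-5,-3)
replace slot 2: 2·((-18)+(-3)) − (-5) = -37 → (-18,-37,-3)
replace slot 1: 2·((-37)+(-3)) − (-18) = -62 → (-62,-37,-3)

-62,-37,-3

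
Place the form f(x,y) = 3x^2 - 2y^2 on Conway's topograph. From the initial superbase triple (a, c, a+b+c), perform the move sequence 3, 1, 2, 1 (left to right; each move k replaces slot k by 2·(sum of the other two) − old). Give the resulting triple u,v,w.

start (3,-2,1) = (f(1,0),f(0,1),f(1,1))
replace slot 3: 2·(3+(-2)) − 1 = 1 → (3,-2,1)
replace slot 1: 2·((-2)+1) − 3 = -5 → (-5,-2,1)
replace slot 2: 2·((-5)+1) − (-2) = -6 → (-5,-6,1)
replace slot 1: 2·((-6)+1) − (-5) = -5 → (-5,-6,1)

-5,-6,1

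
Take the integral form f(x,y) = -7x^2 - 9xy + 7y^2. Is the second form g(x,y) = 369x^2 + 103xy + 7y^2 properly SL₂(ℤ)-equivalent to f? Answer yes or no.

D₁ = 277, D₂ = 277
river cycle of f (length 18): (7, 9, -7), (-7, 5, 9), (9, 13, -3), (-3, 11, 13), (13, 15, -1), (-1, 15, 13), (13, 11, -3), (-3, 13, 9), (9, 5, -7), (-7, 9, 7), … (8 more)
river cycle of g (length 18): (7, 9, -7), (-7, 5, 9), (9, 13, -3), (-3, 11, 13), (13, 15, -1), (-1, 15, 13), (13, 11, -3), (-3, 13, 9), (9, 5, -7), (-7, 9, 7), … (8 more)
cycles coincide ⇒ equivalent

yes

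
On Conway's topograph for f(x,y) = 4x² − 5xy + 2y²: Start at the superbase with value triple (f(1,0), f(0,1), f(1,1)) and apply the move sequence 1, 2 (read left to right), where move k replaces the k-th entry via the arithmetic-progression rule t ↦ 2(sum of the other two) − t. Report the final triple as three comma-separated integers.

start (4,2,1) = (f(1,0),f(0,1),f(1,1))
replace slot 1: 2·(2+1) − 4 = 2 → (2,2,1)
replace slot 2: 2·(2+1) − 2 = 4 → (2,4,1)

2,4,1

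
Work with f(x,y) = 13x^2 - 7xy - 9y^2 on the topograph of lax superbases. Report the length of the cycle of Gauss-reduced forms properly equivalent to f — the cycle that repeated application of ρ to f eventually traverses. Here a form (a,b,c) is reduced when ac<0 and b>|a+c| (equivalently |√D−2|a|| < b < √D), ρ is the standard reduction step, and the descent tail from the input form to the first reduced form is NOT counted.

D = 517, ⌊√D⌋ = 22
descent: ρ → (-9,7,13)  [lands on river]
river: ρ → (13,19,-3)
river: ρ → (-3,17,19)
river: ρ → (19,21,-1)
river: ρ → (-1,21,19)
river: ρ → (19,17,-3)
river: ρ → (-3,19,13)
river: ρ → (13,7,-9)
river: ρ → (-9,11,11)
river: ρ → (11,11,-9)
ρ-cycle length = 10 (tail of 1 descent step not counted)

10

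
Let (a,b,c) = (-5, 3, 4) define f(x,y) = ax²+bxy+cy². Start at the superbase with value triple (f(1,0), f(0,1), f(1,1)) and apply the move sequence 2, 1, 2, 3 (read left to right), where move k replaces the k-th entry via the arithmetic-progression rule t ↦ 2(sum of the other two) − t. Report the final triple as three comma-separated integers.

start (-5,4,2) = (f(1,0),f(0,1),f(1,1))
replace slot 2: 2·((-5)+2) − 4 = -10 → (-5,-10,2)
replace slot 1: 2·((-10)+2) − (-5) = -11 → (-11,-10,2)
replace slot 2: 2·((-11)+2) − (-10) = -8 → (-11,-8,2)
replace slot 3: 2·((-11)+(-8)) − 2 = -40 → (-11,-8,-40)

-11,-8,-40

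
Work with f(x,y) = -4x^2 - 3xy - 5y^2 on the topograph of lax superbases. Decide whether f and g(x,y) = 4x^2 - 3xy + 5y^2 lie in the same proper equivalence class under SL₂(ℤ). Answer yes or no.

D₁ = -71, D₂ = -71
f is negative-definite; reduce −f:
−f: reduced (well bottom): (4,3,5) with a≤c, −a<b≤a
flip sign back: reduced form of f is (-4,-3,-5)
g: reduced (well bottom): (4,-3,5) with a≤c, −a<b≤a
reduced forms (-4, -3, -5) vs (4, -3, 5) ⇒ inequivalent

no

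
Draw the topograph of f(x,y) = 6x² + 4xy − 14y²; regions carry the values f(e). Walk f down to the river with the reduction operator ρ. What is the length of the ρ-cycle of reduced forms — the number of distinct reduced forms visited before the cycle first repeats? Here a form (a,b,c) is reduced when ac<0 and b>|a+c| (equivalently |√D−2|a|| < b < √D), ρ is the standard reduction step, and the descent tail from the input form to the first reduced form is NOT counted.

D = 352, ⌊√D⌋ = 18
descent: ρ → (-14,-4,6)
descent: ρ → (6,16,-4)  [lands on river]
river: ρ → (-4,16,6)
river: ρ → (6,8,-12)
river: ρ → (-12,16,2)
river: ρ → (2,16,-12)
river: ρ → (-12,8,6)
ρ-cycle length = 6 (tail of 2 descent steps not counted)

6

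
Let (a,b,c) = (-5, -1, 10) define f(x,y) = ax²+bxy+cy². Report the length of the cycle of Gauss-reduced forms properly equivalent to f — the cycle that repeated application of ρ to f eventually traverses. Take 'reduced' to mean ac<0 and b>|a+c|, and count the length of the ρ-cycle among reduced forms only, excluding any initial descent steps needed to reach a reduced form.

D = 201, ⌊√D⌋ = 14
descent: ρ → (10,1,-5)
descent: ρ → (-5,9,6)  [lands on river]
river: ρ → (6,3,-8)
river: ρ → (-8,13,1)
river: ρ → (1,13,-8)
river: ρ → (-8,3,6)
river: ρ → (6,9,-5)
river: ρ → (-5,11,4)
river: ρ → (4,13,-2)
river: ρ → (-2,11,10)
river: ρ → (10,9,-3)
river: ρ → (-3,9,10)
river: ρ → (10,11,-2)
river: ρ → (-2,13,4)
river: ρ → (4,11,-5)
ρ-cycle length = 14 (tail of 2 descent steps not counted)

14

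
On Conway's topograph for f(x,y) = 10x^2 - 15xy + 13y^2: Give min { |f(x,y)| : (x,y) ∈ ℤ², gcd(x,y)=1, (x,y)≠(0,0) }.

translate: b→5 (≡-15 mod 20), so (10,-15,13)→(10,5,8)
flip: (10,5,8)→(8,-5,10)
reduced (well bottom): (8,-5,10) with a≤c, −a<b≤a
well minimum = a = 8

8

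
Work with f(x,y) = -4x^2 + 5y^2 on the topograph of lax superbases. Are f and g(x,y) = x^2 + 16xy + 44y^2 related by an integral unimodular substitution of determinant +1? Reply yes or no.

D₁ = 80, D₂ = 80
river cycle of f (length 2): (-4, 8, 1), (1, 8, -4)
river cycle of g (length 2): (1, 8, -4), (-4, 8, 1)
cycles coincide ⇒ equivalent

yes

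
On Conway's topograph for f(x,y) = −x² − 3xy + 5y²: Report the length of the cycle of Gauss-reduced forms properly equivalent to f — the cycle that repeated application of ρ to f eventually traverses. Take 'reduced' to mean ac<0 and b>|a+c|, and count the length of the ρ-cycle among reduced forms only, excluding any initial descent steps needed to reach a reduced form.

D = 29, ⌊√D⌋ = 5
descent: ρ → (5,3,-1)
descent: ρ → (-1,5,1)  [lands on river]
river: ρ → (1,5,-1)
ρ-cycle length = 2 (tail of 2 descent steps not counted)

2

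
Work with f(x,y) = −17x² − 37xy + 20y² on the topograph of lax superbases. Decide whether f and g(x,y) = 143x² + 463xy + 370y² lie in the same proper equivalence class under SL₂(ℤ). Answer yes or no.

D₁ = 2729, D₂ = 2729
river cycle of f (length 86): (20, 37, -17), (-17, 31, 26), (26, 21, -22), (-22, 23, 25), (25, 27, -20), (-20, 13, 32), (32, 51, -1), (-1, 51, 32), (32, 13, -20), (-20, 27, 25), … (76 more)
river cycle of g (length 86): (-11, 43, 20), (20, 37, -17), (-17, 31, 26), (26, 21, -22), (-22, 23, 25), (25, 27, -20), (-20, 13, 32), (32, 51, -1), (-1, 51, 32), (32, 13, -20), … (76 more)
cycles coincide ⇒ equivalent

yes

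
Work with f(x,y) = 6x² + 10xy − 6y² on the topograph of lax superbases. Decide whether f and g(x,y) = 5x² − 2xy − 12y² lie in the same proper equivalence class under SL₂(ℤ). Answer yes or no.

D₁ = 244, D₂ = 244
river cycle of f (length 6): (-6, 14, 2), (2, 14, -6), (-6, 10, 6), (6, 14, -2), (-2, 14, 6), (6, 10, -6)
river cycle of g (length 22): (5, 8, -9), (-9, 10, 4), (4, 14, -3), (-3, 10, 12), (12, 14, -1), (-1, 14, 12), (12, 10, -3), (-3, 14, 4), (4, 10, -9), (-9, 8, 5), … (12 more)
cycles differ ⇒ inequivalent

no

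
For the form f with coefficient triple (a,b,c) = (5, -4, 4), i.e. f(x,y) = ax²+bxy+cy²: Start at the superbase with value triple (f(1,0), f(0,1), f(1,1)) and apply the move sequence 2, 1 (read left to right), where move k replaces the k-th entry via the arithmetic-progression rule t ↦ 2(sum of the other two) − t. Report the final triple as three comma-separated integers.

start (5,4,5) = (f(1,0),f(0,1),f(1,1))
replace slot 2: 2·(5+5) − 4 = 16 → (5,16,5)
replace slot 1: 2·(16+5) − 5 = 37 → (37,16,5)

37,16,5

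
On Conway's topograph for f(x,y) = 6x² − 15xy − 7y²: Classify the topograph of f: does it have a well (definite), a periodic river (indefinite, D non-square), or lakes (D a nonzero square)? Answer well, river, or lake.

D = b²−4ac = (-15)² − 4·6·(-7) = 393
D > 0 non-square ⇒ indefinite ⇒ periodic river

river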